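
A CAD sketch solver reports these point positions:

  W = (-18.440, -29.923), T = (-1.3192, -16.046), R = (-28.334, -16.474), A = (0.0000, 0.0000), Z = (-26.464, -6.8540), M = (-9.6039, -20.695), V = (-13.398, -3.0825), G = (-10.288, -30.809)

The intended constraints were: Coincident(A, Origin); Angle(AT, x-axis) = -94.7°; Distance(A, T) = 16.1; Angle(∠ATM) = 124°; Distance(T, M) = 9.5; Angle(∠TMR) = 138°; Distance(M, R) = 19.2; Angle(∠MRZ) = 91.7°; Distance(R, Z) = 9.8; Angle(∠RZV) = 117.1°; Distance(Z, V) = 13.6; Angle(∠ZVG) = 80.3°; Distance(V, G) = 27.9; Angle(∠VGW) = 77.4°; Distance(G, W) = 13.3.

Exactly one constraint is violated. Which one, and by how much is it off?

Distance(G, W) = 13.3 — off by 5.10.

A = (0.00, 0.00) ✓; AT at -94.70° ✓; |AT| = 16.10 ✓; ∠ATM = 124.0° ✓; |TM| = 9.500 ✓; ∠TMR = 138.0° ✓; |MR| = 19.20 ✓; ∠MRZ = 91.70° ✓; |RZ| = 9.800 ✓; ∠RZV = 117.1° ✓; |ZV| = 13.60 ✓; ∠ZVG = 80.30° ✓; |VG| = 27.90 ✓; ∠VGW = 77.40° ✓; |GW| = 8.200 ✗.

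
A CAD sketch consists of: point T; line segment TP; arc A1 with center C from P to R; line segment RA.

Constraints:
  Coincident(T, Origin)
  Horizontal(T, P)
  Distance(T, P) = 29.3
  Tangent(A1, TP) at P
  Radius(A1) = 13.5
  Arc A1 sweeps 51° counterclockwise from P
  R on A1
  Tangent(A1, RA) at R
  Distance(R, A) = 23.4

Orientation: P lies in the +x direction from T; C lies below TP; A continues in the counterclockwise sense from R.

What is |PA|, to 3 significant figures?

34.3

T is at the origin; T and P share the same y with |TP| = 29.3 and P on the +x side, so P = (29.3, 0.00). A1 meets TP tangentially, so CP is at right angles to TP, so C = P + (0, -13.5) = (29.3, -13.5). On A1, P sits at bearing 90° from C; a 51° counterclockwise sweep puts R at bearing 141°, so R = C + 13.5·(cos 141°, sin 141°) = (18.8, -5.00). Tangency of A1 to RA means the radius CR is perpendicular to RA, so RA runs along (−sin 141°, cos 141°); with |RA| = 23.4, A = (4.08, -23.2). Then |PA| = |A − P| = 34.3.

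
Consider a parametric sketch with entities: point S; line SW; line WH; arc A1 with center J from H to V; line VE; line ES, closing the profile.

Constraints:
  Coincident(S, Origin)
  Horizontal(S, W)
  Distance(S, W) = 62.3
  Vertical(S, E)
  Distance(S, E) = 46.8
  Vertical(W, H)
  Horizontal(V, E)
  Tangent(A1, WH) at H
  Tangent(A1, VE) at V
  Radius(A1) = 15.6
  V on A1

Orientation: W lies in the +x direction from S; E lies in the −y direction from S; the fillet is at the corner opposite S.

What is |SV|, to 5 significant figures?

66.115

S is at the origin; SW is horizontal with |SW| = 62.3 and W on the +x side, so W = (62.300, 0.0000). SE is vertical with |SE| = 46.8 and E on the −y side, so E = (0.0000, -46.800). The virtual corner opposite S is at (62.300, -46.800). A1 meets WH tangentially, so JH is at right angles to WH and A1 meets VE tangentially, so JV is at right angles to VE, with radius 15.6, so the center J sits 15.6 in from both sides at J = (46.700, -31.200). That places the tangent points at H = (62.300, -31.200) on WH and V = (46.700, -46.800) on VE. Then |SV| = |V − S| = 66.115.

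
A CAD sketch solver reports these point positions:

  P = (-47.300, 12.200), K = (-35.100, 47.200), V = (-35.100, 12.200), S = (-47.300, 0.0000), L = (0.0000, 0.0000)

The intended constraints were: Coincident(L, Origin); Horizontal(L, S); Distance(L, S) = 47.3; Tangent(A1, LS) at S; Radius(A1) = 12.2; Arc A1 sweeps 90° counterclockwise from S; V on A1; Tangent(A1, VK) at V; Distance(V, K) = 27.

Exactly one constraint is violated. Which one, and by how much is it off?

Distance(V, K) = 27 — off by 8.00.

L = (0.00, 0.00) ✓; L.y = 0.00, S.y = 0.00 ✓; |LS| = 47.30 ✓; ∠(PS, SL) = 90.00° ✓; |PS| = 12.20 ✓; bearing(P→V) − bearing(P→S) = 90.00° ✓; |PV| = 12.20 ✓; ∠(PV, VK) = 90.00° ✓; |VK| = 35.00 ✗.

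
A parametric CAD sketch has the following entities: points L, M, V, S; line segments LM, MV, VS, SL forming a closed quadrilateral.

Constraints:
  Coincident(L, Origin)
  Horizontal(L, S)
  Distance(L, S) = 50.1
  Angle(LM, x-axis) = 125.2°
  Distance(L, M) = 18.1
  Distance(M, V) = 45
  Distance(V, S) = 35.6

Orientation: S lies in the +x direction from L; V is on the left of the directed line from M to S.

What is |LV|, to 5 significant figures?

44.015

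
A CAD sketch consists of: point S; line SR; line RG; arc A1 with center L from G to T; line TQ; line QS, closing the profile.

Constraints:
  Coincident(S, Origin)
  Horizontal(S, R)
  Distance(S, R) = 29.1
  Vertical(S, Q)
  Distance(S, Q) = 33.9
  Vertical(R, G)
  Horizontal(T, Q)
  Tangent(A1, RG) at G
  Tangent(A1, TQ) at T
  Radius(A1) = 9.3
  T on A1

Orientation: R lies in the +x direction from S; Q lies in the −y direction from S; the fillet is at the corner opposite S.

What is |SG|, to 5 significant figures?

38.105

S is at the origin; S and R share the same y with |SR| = 29.1 and R on the +x side, so R = (29.100, 0.0000). S and Q share the same x with |SQ| = 33.9 and Q on the −y side, so Q = (0.0000, -33.900). The virtual corner opposite S is at (29.100, -33.900). Tangency of A1 to RG means the radius LG is perpendicular to RG and A1 meets TQ tangentially, so LT is at right angles to TQ, with radius 9.3, so the center L sits 9.3 in from both sides at L = (19.800, -24.600). That places the tangent points at G = (29.100, -24.600) on RG and T = (19.800, -33.900) on TQ. Then |SG| = |G − S| = 38.105.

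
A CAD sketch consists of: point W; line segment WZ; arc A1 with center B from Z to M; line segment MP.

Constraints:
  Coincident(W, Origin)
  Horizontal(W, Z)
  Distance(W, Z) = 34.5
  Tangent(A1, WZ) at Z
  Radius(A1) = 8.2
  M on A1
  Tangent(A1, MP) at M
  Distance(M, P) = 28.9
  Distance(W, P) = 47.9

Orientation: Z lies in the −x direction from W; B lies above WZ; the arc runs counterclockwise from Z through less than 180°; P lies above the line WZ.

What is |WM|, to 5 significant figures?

27.864

Checks: |BM| = 8.200 ✓; ∠(BM, MP) = 90.00° ✓; |MP| = 28.90 ✓; |WP| = 47.90 ✓.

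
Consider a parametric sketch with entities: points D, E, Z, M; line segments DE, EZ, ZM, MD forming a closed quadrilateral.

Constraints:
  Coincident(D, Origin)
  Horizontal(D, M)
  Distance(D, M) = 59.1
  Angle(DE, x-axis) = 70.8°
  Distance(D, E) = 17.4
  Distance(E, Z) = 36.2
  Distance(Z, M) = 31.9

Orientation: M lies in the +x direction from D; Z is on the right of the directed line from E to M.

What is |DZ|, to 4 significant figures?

31.25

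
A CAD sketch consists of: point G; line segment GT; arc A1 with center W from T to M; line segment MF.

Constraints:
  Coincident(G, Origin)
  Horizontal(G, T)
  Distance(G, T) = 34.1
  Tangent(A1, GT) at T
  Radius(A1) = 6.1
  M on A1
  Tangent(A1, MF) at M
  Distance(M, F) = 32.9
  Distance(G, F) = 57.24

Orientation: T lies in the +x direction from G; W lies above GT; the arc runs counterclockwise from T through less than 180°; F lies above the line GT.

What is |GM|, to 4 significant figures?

40.59

Checks: |WM| = 6.100 ✓; ∠(WM, MF) = 90.00° ✓; |MF| = 32.90 ✓; |GF| = 57.24 ✓.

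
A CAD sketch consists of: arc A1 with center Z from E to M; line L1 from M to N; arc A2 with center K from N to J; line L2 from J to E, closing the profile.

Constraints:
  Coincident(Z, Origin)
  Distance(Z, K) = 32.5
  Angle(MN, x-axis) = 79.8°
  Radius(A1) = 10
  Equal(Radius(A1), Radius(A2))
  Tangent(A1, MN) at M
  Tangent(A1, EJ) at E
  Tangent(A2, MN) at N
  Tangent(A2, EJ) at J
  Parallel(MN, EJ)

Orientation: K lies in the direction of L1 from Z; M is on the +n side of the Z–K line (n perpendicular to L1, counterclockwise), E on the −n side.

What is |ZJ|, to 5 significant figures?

34.004

The slot axis is L1's direction at 79.8°, so u = (cos 79.8°, sin 79.8°) = (0.17708, 0.98420) and n = (−sin 79.8°, cos 79.8°) = (-0.98420, 0.17708). Z is at the origin and K lies 32.5 along u from Z, so K = 32.5·u = (5.7553, 31.986). Tangency of A1 to both parallel lines with radius 10.0 puts M and E at Z ± 10.0·n: M = (-9.8420, 1.7708), E = (9.8420, -1.7708). Equal radii place N and J the same way about K: N = K + 10.0·n = (-4.0867, 33.757), J = K − 10.0·n = (15.597, 30.216). Then |ZJ| = |J − Z| = 34.004.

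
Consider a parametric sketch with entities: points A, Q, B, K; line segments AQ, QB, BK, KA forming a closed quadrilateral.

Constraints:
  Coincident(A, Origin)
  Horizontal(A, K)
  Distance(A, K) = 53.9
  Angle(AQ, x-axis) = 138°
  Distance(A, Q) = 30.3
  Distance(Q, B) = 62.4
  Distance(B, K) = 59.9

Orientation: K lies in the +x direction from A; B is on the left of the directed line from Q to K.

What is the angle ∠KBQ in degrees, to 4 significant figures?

80.52°

Checks: |QB| = 62.40 ✓; |BK| = 59.90 ✓.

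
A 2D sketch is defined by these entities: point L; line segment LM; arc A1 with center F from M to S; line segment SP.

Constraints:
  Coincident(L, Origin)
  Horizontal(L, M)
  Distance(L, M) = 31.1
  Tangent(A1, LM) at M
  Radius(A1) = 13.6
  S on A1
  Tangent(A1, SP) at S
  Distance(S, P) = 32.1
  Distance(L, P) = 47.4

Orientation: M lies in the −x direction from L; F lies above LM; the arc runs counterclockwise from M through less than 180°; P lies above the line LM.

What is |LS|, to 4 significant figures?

21.67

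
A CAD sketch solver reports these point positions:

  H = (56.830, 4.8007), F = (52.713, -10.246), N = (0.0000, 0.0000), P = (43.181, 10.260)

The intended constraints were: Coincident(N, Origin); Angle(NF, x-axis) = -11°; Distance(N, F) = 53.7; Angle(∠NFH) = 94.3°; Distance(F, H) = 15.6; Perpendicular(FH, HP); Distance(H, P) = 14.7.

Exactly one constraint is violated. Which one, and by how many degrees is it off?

Perpendicular(FH, HP) — off by 6.50°.

N = (0.00, 0.00) ✓; NF at -11.00° ✓; |NF| = 53.70 ✓; ∠NFH = 94.30° ✓; |FH| = 15.60 ✓; ∠(FH, HP) = 83.50° ✗; |HP| = 14.70 ✓.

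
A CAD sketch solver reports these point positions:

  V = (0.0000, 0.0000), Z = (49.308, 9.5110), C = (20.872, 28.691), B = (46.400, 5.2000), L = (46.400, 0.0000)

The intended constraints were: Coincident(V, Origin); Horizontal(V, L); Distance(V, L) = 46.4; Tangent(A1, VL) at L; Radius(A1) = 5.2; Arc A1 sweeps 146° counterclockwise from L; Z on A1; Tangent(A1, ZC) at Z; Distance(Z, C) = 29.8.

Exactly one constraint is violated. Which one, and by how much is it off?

Distance(Z, C) = 29.8 — off by 4.50.

V = (0.00, 0.00) ✓; V.y = 0.00, L.y = 0.00 ✓; |VL| = 46.40 ✓; ∠(BL, LV) = 90.00° ✓; |BL| = 5.200 ✓; bearing(B→Z) − bearing(B→L) = 146.0° ✓; |BZ| = 5.200 ✓; ∠(BZ, ZC) = 90.00° ✓; |ZC| = 34.30 ✗.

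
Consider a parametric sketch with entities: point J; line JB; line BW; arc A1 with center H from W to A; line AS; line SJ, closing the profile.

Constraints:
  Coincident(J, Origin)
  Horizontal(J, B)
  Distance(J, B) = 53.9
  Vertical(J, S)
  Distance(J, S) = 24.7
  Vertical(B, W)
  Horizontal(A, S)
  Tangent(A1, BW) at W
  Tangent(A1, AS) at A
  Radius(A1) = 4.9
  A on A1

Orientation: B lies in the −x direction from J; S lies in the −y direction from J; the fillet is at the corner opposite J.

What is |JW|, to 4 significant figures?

57.42

J is at the origin; J and B share the same y with |JB| = 53.9 and B on the −x side, so B = (-53.90, 0.000). JS is vertical with |JS| = 24.7 and S on the −y side, so S = (0.000, -24.70). The virtual corner opposite J is at (-53.90, -24.70). The tangent condition forces HW to be normal to BW and A1 meets AS tangentially, so HA is at right angles to AS, with radius 4.9, so the center H sits 4.9 in from both sides at H = (-49.00, -19.80). That places the tangent points at W = (-53.90, -19.80) on BW and A = (-49.00, -24.70) on AS. Then |JW| = |W − J| = 57.42.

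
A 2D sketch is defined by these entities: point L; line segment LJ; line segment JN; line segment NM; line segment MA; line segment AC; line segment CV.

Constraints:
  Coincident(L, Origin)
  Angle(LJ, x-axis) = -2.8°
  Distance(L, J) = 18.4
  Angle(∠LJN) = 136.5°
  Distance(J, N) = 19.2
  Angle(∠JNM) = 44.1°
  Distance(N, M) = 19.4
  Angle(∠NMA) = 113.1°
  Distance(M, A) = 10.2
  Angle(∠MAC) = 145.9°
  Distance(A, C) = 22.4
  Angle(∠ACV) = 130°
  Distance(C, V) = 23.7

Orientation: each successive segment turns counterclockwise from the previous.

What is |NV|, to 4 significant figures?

42.89

∠MAC = 145.9° gives AC at -82.40° from the x-axis; with |AC| = 22.4, C = (11.98, -18.56). ∠ACV = 130.0° gives CV at -32.40° from the x-axis; with |CV| = 23.7, V = (31.99, -31.26). Then |NV| = |V − N| = 42.89.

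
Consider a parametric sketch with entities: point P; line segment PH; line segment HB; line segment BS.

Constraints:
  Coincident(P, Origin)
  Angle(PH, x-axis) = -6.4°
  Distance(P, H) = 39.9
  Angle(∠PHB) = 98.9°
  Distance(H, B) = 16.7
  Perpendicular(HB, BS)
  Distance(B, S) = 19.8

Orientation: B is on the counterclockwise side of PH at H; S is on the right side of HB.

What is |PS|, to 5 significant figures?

63.483

∠PHB = 98.9°, so HB runs at -6.4° + (180° − 98.9°) = 74.700° from the x-axis; with |HB| = 16.7, B = H + 16.7·(cos 74.700°, sin 74.700°) = (44.058, 11.660). The perpendicularity gives BS at right angles to HB; with |BS| = 19.8 on the right of HB, S = B + 19.8·(0.96456, -0.26387) = (63.156, 6.4358). Then |PS| = |S − P| = 63.483.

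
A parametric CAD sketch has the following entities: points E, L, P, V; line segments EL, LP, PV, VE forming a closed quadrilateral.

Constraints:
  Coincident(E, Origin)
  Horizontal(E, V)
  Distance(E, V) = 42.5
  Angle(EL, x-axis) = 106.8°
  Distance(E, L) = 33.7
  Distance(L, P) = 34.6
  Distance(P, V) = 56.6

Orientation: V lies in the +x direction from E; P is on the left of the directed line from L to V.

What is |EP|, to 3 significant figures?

54.9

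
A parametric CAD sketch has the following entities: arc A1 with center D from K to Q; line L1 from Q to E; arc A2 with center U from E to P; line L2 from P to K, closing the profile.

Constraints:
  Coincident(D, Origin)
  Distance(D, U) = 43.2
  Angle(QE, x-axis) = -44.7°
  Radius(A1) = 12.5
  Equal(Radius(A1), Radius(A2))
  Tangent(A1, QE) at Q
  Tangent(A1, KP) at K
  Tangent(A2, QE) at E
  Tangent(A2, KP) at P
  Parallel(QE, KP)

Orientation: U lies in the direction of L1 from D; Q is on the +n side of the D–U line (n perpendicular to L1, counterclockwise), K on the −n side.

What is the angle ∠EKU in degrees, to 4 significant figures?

13.92°

Tangency of A1 to both parallel lines with radius 12.5 puts Q and K at D ± 12.5·n: Q = (8.792, 8.885), K = (-8.792, -8.885). Equal radii place E and P the same way about U: E = U + 12.5·n = (39.50, -21.50), P = U − 12.5·n = (21.91, -39.27). Then cos ∠EKU = KE·KU / (|KE||KU|), giving 13.92°.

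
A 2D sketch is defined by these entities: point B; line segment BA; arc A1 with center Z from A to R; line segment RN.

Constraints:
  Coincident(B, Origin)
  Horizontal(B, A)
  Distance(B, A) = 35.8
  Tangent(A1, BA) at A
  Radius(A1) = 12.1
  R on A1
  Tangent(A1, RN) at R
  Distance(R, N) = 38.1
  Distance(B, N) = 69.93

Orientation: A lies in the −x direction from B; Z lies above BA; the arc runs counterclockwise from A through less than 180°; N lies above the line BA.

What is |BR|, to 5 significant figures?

32.547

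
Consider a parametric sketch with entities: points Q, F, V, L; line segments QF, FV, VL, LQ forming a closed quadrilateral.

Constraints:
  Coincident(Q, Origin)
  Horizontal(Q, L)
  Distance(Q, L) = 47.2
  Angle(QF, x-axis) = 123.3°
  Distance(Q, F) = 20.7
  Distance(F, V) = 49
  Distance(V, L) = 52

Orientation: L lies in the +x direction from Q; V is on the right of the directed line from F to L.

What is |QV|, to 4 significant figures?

29.47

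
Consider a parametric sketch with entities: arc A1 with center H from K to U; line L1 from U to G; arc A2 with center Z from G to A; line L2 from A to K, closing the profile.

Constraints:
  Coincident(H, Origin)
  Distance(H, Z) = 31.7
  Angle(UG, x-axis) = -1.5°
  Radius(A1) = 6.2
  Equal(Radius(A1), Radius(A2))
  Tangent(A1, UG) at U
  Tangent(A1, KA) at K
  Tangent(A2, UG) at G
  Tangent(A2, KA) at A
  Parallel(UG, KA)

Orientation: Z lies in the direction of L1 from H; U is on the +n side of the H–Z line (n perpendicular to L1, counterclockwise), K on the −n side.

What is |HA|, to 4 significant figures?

32.30

The slot axis is L1's direction at -1.5°, so u = (cos -1.5°, sin -1.5°) = (0.9997, -0.02618) and n = (−sin -1.5°, cos -1.5°) = (0.02618, 0.9997). H is at the origin and Z lies 31.7 along u from H, so Z = 31.7·u = (31.69, -0.8298). Tangency of A1 to both parallel lines with radius 6.2 puts U and K at H ± 6.2·n: U = (0.1623, 6.198), K = (-0.1623, -6.198). Equal radii place G and A the same way about Z: G = Z + 6.2·n = (31.85, 5.368), A = Z − 6.2·n = (31.53, -7.028). Then |HA| = |A − H| = 32.30.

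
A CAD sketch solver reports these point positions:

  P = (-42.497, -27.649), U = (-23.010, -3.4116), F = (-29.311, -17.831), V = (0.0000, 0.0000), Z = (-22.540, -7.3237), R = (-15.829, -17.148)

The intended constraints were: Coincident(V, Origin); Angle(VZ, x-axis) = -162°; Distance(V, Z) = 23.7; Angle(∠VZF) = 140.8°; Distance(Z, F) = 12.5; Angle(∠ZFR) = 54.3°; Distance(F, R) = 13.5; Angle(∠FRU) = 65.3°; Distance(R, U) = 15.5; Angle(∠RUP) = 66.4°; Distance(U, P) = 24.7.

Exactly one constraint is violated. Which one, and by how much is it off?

Distance(U, P) = 24.7 — off by 6.40.

V = (0.00, 0.00) ✓; VZ at -162.0° ✓; |VZ| = 23.70 ✓; ∠VZF = 140.8° ✓; |ZF| = 12.50 ✓; ∠ZFR = 54.30° ✓; |FR| = 13.50 ✓; ∠FRU = 65.30° ✓; |RU| = 15.50 ✓; ∠RUP = 66.40° ✓; |UP| = 31.10 ✗.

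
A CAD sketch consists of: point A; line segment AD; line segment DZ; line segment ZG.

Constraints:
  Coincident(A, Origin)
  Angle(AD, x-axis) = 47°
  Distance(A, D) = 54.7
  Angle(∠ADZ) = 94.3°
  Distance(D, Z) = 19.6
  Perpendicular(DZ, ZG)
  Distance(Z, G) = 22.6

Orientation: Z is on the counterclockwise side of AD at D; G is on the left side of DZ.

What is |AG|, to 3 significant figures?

39.8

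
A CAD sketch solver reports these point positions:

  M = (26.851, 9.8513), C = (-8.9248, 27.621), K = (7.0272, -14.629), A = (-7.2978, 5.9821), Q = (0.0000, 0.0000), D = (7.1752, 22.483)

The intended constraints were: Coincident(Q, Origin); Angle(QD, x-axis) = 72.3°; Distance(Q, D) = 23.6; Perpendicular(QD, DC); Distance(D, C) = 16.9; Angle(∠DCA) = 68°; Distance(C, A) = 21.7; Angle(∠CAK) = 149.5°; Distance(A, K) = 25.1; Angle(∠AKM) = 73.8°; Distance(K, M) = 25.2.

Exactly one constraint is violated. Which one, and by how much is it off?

Distance(K, M) = 25.2 — off by 6.30.

Q = (0.00, 0.00) ✓; QD at 72.30° ✓; |QD| = 23.60 ✓; ∠(QD, DC) = 90.00° ✓; |DC| = 16.90 ✓; ∠DCA = 68.00° ✓; |CA| = 21.70 ✓; ∠CAK = 149.5° ✓; |AK| = 25.10 ✓; ∠AKM = 73.80° ✓; |KM| = 31.50 ✗.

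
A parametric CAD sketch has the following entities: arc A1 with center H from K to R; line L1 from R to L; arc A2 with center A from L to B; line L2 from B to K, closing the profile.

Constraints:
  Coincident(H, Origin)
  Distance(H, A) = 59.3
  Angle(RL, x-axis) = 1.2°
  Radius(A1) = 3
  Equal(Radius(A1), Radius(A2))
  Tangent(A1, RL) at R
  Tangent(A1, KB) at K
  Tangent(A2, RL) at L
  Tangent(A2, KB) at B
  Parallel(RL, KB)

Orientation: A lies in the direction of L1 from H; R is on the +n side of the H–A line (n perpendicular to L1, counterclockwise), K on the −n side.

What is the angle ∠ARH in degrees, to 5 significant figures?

87.104°

H is at the origin and A lies 59.3 along u from H, so A = 59.3·u = (59.287, 1.2419). Tangency of A1 to both parallel lines with radius 3.0 puts R and K at H ± 3.0·n: R = (-0.062827, 2.9993), K = (0.062827, -2.9993). Then cos ∠ARH = RA·RH / (|RA||RH|), giving 87.104°.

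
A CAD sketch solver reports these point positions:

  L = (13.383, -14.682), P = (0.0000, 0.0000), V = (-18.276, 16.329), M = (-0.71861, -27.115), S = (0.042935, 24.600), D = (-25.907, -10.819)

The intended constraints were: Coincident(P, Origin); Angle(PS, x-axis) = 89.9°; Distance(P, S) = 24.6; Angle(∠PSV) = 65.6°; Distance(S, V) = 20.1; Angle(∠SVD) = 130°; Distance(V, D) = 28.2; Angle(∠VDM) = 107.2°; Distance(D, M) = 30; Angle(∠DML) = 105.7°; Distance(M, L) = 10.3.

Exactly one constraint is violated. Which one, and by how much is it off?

Distance(M, L) = 10.3 — off by 8.50.

P = (0.00, 0.00) ✓; PS at 89.90° ✓; |PS| = 24.60 ✓; ∠PSV = 65.60° ✓; |SV| = 20.10 ✓; ∠SVD = 130.0° ✓; |VD| = 28.20 ✓; ∠VDM = 107.2° ✓; |DM| = 30.00 ✓; ∠DML = 105.7° ✓; |ML| = 18.80 ✗.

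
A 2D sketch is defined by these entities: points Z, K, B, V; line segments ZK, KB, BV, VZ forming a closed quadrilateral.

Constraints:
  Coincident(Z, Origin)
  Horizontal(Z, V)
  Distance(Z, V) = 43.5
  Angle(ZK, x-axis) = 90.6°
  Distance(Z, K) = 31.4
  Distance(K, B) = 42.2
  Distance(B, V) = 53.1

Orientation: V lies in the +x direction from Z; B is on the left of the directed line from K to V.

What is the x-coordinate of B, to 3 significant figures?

36.2

Checks: |KB| = 42.20 ✓; |BV| = 53.10 ✓.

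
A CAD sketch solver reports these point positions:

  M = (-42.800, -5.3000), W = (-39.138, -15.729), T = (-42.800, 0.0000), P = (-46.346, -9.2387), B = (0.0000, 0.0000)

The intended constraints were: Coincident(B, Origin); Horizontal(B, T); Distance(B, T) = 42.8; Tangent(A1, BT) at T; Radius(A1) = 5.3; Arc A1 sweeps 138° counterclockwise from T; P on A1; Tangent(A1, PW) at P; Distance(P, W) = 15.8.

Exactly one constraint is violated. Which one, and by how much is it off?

Distance(P, W) = 15.8 — off by 6.10.

B = (0.00, 0.00) ✓; B.y = 0.00, T.y = 0.00 ✓; |BT| = 42.80 ✓; ∠(MT, TB) = 90.00° ✓; |MT| = 5.300 ✓; bearing(M→P) − bearing(M→T) = 138.0° ✓; |MP| = 5.300 ✓; ∠(MP, PW) = 90.00° ✓; |PW| = 9.699 ✗.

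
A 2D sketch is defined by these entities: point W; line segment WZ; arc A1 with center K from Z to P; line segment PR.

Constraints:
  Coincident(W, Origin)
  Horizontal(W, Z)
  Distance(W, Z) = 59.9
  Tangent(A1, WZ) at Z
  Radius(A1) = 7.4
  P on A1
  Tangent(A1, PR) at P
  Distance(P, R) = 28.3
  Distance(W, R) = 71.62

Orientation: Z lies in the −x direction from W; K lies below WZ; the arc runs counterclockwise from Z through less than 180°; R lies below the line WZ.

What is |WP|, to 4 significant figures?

67.74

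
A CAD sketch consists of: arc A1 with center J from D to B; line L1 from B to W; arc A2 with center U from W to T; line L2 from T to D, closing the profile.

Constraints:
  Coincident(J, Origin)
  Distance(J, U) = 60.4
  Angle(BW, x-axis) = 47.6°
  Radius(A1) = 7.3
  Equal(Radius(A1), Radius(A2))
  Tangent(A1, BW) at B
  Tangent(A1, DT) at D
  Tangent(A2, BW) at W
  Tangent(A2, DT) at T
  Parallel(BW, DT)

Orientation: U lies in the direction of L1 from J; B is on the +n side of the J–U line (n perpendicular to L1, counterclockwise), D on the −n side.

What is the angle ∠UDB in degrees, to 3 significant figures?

83.1°

The slot axis is L1's direction at 47.6°, so u = (cos 47.6°, sin 47.6°) = (0.674, 0.738) and n = (−sin 47.6°, cos 47.6°) = (-0.738, 0.674). J is at the origin and U lies 60.4 along u from J, so U = 60.4·u = (40.7, 44.6). Tangency of A1 to both parallel lines with radius 7.3 puts B and D at J ± 7.3·n: B = (-5.39, 4.92), D = (5.39, -4.92). Then cos ∠UDB = DU·DB / (|DU||DB|), giving 83.1°.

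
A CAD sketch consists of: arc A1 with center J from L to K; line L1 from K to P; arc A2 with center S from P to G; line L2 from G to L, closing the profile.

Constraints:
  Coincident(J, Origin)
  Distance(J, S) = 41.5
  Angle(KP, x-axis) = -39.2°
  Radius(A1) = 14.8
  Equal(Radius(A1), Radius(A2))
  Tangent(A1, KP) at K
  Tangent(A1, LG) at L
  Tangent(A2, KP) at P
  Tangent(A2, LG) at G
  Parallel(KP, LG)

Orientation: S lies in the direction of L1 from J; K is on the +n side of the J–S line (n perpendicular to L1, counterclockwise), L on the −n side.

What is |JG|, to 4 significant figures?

44.06

The slot axis is L1's direction at -39.2°, so u = (cos -39.2°, sin -39.2°) = (0.7749, -0.6320) and n = (−sin -39.2°, cos -39.2°) = (0.6320, 0.7749). J is at the origin and S lies 41.5 along u from J, so S = 41.5·u = (32.16, -26.23). Tangency of A1 to both parallel lines with radius 14.8 puts K and L at J ± 14.8·n: K = (9.354, 11.47), L = (-9.354, -11.47). Equal radii place P and G the same way about S: P = S + 14.8·n = (41.51, -14.76), G = S − 14.8·n = (22.81, -37.70). Then |JG| = |G − J| = 44.06.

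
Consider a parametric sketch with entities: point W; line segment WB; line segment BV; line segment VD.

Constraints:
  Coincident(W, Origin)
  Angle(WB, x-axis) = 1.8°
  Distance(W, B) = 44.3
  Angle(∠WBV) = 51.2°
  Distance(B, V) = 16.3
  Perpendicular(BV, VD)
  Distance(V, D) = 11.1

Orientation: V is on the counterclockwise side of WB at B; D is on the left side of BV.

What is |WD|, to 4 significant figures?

26.08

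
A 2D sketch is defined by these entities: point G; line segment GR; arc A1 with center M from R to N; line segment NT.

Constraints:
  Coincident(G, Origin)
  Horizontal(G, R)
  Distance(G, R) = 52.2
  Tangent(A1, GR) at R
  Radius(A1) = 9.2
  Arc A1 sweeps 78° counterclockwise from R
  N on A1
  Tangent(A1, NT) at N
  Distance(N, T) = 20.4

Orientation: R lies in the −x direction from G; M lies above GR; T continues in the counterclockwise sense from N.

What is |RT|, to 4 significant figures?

30.29

G is at the origin; GR is horizontal with |GR| = 52.2 and R on the −x side, so R = (-52.20, 0.000). Since A1 is tangent to GR there, MR ⟂ GR, so M = R + (0, 9.2) = (-52.20, 9.200). On A1, R sits at bearing -90° from M; a 78° counterclockwise sweep puts N at bearing -12°, so N = M + 9.2·(cos -12°, sin -12°) = (-43.20, 7.287). The tangent condition forces MN to be normal to NT, so NT runs along (−sin -12°, cos -12°); with |NT| = 20.4, T = (-38.96, 27.24). Then |RT| = |T − R| = 30.29.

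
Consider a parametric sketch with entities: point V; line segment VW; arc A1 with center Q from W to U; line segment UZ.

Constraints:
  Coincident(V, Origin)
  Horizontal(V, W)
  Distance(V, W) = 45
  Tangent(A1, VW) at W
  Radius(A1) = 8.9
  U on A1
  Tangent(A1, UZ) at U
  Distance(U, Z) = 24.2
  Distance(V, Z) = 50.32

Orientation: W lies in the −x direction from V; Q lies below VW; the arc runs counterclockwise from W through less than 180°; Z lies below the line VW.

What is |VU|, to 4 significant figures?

54.02

V is at the origin; VW is horizontal with |VW| = 45.0 and W on the −x side, so W = (-45.00, 0.000). Since A1 is tangent to VW there, QW ⟂ VW, so Q = W + (0, -8.9) = (-45.00, -8.900). Since QU ⟂ UZ (tangency), |QZ| = √(8.9² + 24.2²) = 25.78 regardless of where U sits on A1. So Z lies on both circle(V, 50.32) and circle(Q, 25.78); the below-VW intersection is Z = (-37.49, -33.57). U is the foot of the tangent from Z: U = (-52.10, -14.27).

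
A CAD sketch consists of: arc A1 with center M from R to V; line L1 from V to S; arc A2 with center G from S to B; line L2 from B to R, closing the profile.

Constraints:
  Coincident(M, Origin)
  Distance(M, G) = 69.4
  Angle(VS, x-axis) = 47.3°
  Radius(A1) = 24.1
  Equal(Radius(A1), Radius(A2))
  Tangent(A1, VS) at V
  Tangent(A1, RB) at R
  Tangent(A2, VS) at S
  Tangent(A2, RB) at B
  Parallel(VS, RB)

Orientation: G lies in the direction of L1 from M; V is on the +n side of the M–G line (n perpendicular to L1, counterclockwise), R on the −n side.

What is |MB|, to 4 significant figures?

73.47

Tangency of A1 to both parallel lines with radius 24.1 puts V and R at M ± 24.1·n: V = (-17.71, 16.34), R = (17.71, -16.34). Equal radii place S and B the same way about G: S = G + 24.1·n = (29.35, 67.35), B = G − 24.1·n = (64.78, 34.66). Then |MB| = |B − M| = 73.47.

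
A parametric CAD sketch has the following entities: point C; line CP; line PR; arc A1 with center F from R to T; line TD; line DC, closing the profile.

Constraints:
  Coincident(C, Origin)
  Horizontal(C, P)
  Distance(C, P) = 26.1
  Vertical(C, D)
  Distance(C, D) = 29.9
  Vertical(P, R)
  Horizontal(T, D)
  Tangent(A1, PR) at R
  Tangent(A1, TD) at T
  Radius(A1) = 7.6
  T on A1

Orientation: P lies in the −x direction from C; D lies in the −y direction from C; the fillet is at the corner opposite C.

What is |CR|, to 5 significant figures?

34.329

The virtual corner opposite C is at (-26.100, -29.900). A1 meets PR tangentially, so FR is at right angles to PR and A1 meets TD tangentially, so FT is at right angles to TD, with radius 7.6, so the center F sits 7.6 in from both sides at F = (-18.500, -22.300). That places the tangent points at R = (-26.100, -22.300) on PR and T = (-18.500, -29.900) on TD. Then |CR| = |R − C| = 34.329.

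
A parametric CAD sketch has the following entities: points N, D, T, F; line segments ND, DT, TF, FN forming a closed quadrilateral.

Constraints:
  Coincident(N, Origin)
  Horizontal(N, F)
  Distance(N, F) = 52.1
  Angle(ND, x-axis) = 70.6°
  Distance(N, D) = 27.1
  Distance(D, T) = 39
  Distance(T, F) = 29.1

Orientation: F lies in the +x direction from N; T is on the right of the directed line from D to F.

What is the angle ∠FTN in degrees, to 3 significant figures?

138°

N is at the origin; NF is horizontal with |NF| = 52.1 and F in +x, so F = (52.1, 0). ND runs at 70.6° with |ND| = 27.1, so D = (9.00, 25.6). T is determined by |DT| = 39.0 and |TF| = 29.1 together: it lies at the intersection of circle(D, 39.0) and circle(F, 29.1). With |DF| = 50.1, the foot of the radical line on DF is 31.8 from D and the perpendicular offset is √(39.0² − 31.8²) = 22.6. Taking the right-of-DF solution: T = (24.8, -10.1).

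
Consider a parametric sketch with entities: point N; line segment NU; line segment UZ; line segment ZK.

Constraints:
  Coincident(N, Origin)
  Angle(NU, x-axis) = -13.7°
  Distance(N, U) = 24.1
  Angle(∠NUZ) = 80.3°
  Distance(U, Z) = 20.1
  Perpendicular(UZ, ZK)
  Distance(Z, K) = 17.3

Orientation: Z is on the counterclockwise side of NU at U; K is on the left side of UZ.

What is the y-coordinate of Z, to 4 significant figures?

14.34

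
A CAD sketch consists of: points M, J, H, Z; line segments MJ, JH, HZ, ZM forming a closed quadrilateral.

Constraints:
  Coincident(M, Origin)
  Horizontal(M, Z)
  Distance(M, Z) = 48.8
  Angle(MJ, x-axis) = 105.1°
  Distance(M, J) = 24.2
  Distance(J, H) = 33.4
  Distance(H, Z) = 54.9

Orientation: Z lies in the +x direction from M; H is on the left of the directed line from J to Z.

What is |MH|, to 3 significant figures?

49.4

Checks: M.y = 0.00, Z.y = 0.00 ✓; |JH| = 33.40 ✓; |HZ| = 54.90 ✓.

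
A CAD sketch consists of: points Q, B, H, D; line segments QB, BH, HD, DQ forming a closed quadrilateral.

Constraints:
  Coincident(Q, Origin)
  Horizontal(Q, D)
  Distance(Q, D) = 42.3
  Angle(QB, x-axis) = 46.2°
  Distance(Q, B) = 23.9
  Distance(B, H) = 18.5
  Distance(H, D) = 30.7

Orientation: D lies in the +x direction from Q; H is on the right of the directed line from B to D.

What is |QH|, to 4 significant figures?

11.62

Checks: Q.y = 0.00, D.y = 0.00 ✓; |BH| = 18.50 ✓; |HD| = 30.70 ✓.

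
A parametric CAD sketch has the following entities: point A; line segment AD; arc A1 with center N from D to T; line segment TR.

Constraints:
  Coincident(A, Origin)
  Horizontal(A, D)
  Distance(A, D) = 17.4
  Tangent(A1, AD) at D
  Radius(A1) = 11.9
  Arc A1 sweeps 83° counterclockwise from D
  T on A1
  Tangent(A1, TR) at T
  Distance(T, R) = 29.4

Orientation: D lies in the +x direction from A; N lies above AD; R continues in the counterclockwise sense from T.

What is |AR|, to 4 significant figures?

51.44

On A1, D sits at bearing -90° from N; an 83° counterclockwise sweep puts T at bearing -7°, so T = N + 11.9·(cos -7°, sin -7°) = (29.21, 10.45). Since A1 is tangent to TR there, NT ⟂ TR, so TR runs along (−sin -7°, cos -7°); with |TR| = 29.4, R = (32.79, 39.63). Then |AR| = |R − A| = 51.44.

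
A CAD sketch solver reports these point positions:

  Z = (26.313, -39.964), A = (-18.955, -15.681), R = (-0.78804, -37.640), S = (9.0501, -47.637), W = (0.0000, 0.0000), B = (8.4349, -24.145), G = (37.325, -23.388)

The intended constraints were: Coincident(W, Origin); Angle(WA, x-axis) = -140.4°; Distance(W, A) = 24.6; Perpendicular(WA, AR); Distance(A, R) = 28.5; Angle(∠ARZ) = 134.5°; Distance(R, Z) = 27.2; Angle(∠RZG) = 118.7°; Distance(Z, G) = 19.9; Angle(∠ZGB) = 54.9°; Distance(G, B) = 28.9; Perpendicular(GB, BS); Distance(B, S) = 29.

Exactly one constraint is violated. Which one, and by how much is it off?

Distance(B, S) = 29 — off by 5.50.

W = (0.00, 0.00) ✓; WA at -140.4° ✓; |WA| = 24.60 ✓; ∠(WA, AR) = 90.00° ✓; |AR| = 28.50 ✓; ∠ARZ = 134.5° ✓; |RZ| = 27.20 ✓; ∠RZG = 118.7° ✓; |ZG| = 19.90 ✓; ∠ZGB = 54.90° ✓; |GB| = 28.90 ✓; ∠(GB, BS) = 90.00° ✓; |BS| = 23.50 ✗.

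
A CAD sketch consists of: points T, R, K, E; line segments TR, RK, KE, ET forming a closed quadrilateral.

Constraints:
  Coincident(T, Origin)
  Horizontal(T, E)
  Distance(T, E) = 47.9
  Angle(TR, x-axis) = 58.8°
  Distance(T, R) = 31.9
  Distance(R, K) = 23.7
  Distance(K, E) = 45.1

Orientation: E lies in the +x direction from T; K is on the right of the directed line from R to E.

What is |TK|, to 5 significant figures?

8.2760

Checks: |RK| = 23.70 ✓; |KE| = 45.10 ✓.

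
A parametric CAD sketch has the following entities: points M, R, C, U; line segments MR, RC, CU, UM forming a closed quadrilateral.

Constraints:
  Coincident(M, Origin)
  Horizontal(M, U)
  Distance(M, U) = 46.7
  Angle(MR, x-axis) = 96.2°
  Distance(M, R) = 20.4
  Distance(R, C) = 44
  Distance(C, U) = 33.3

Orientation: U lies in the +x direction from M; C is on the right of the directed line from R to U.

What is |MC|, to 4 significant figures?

26.33

M is at the origin; M and U share the same y with |MU| = 46.7 and U in +x, so U = (46.7, 0). MR runs at 96.2° with |MR| = 20.4, so R = (-2.203, 20.28). C is determined by |RC| = 44.0 and |CU| = 33.3 together: it lies at the intersection of circle(R, 44.0) and circle(U, 33.3). With |RU| = 52.94, the foot of the radical line on RU is 34.28 from R and the perpendicular offset is √(44.0² − 34.28²) = 27.58. Taking the right-of-RU solution: C = (18.90, -18.33).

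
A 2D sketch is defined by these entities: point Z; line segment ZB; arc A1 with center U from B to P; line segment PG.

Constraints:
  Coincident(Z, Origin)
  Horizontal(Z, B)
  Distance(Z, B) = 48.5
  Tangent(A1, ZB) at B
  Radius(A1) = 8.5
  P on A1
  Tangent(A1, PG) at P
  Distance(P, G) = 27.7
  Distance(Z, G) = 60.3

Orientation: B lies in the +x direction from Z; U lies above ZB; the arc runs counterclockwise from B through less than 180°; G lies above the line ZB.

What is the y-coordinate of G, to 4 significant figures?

37.45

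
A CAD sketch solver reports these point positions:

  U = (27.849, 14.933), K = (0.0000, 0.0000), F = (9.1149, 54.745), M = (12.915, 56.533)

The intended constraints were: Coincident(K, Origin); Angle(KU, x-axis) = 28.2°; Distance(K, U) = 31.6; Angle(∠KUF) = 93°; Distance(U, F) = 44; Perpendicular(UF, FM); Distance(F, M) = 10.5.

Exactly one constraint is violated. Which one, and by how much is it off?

Distance(F, M) = 10.5 — off by 6.30.

K = (0.00, 0.00) ✓; KU at 28.20° ✓; |KU| = 31.60 ✓; ∠KUF = 93.00° ✓; |UF| = 44.00 ✓; ∠(UF, FM) = 90.00° ✓; |FM| = 4.200 ✗.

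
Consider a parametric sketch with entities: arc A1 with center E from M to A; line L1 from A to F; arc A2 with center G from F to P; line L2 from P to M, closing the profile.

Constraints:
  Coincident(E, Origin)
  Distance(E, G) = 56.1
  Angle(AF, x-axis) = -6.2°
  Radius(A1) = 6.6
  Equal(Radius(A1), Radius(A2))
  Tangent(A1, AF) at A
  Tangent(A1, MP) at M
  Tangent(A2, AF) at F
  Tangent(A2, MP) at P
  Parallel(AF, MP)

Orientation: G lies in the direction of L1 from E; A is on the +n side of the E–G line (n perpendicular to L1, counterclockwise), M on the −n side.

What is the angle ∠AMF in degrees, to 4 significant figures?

76.76°

The slot axis is L1's direction at -6.2°, so u = (cos -6.2°, sin -6.2°) = (0.9942, -0.1080) and n = (−sin -6.2°, cos -6.2°) = (0.1080, 0.9942). E is at the origin and G lies 56.1 along u from E, so G = 56.1·u = (55.77, -6.059). Tangency of A1 to both parallel lines with radius 6.6 puts A and M at E ± 6.6·n: A = (0.7128, 6.561), M = (-0.7128, -6.561). Equal radii place F and P the same way about G: F = G + 6.6·n = (56.48, 0.5026), P = G − 6.6·n = (55.06, -12.62). Then cos ∠AMF = MA·MF / (|MA||MF|), giving 76.76°.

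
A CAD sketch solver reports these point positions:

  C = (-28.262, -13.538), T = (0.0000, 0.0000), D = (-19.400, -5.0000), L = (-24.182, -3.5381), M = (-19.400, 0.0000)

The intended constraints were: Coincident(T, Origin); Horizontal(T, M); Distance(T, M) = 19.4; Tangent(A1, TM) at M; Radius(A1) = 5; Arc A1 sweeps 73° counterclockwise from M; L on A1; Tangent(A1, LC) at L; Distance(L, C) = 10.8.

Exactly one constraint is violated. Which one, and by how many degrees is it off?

Tangent(A1, LC) at L — off by 5.20°.

T = (0.00, 0.00) ✓; T.y = 0.00, M.y = 0.00 ✓; |TM| = 19.40 ✓; ∠(DM, MT) = 90.00° ✓; |DM| = 5.000 ✓; bearing(D→L) − bearing(D→M) = 73.00° ✓; |DL| = 5.000 ✓; ∠(DL, LC) = 95.20° ✗; |LC| = 10.80 ✓.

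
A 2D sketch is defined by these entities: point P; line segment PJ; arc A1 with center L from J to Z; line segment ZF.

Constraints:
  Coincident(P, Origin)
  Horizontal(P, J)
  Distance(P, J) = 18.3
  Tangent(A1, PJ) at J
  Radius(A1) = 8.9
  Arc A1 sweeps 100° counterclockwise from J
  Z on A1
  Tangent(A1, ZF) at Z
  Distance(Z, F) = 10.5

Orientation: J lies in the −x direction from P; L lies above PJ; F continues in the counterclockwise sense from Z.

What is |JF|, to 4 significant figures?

21.91

On A1, J sits at bearing -90° from L; a 100° counterclockwise sweep puts Z at bearing 10°, so Z = L + 8.9·(cos 10°, sin 10°) = (-9.535, 10.45). A1 meets ZF tangentially, so LZ is at right angles to ZF, so ZF runs along (−sin 10°, cos 10°); with |ZF| = 10.5, F = (-11.36, 20.79). Then |JF| = |F − J| = 21.91.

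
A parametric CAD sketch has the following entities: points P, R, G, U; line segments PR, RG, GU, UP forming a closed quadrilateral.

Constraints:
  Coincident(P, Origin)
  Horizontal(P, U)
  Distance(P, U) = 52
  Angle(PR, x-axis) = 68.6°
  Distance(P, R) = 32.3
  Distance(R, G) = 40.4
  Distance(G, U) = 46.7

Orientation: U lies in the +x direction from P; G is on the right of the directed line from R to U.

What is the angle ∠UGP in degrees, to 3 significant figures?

110°

Checks: |RG| = 40.40 ✓; |GU| = 46.70 ✓.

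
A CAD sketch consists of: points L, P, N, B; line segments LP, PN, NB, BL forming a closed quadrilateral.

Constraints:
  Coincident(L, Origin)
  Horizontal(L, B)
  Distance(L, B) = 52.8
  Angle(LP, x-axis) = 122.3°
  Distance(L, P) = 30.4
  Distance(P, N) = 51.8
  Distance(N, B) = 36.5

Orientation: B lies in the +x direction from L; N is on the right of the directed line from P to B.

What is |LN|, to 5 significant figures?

22.474

Checks: |PN| = 51.80 ✓; |NB| = 36.50 ✓.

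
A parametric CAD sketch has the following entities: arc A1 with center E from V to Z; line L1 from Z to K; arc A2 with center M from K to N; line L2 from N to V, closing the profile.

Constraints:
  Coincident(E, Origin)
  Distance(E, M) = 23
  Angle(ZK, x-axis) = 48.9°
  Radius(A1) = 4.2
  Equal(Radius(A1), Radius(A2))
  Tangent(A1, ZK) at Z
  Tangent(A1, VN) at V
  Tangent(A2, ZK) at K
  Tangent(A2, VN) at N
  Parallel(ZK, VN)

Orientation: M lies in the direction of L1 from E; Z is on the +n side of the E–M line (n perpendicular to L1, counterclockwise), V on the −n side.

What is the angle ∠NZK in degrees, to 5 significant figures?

20.063°

The slot axis is L1's direction at 48.9°, so u = (cos 48.9°, sin 48.9°) = (0.65738, 0.75356) and n = (−sin 48.9°, cos 48.9°) = (-0.75356, 0.65738). E is at the origin and M lies 23.0 along u from E, so M = 23.0·u = (15.120, 17.332). Tangency of A1 to both parallel lines with radius 4.2 puts Z and V at E ± 4.2·n: Z = (-3.1650, 2.7610), V = (3.1650, -2.7610). Equal radii place K and N the same way about M: K = M + 4.2·n = (11.955, 20.093), N = M − 4.2·n = (18.285, 14.571). Then cos ∠NZK = ZN·ZK / (|ZN||ZK|), giving 20.063°.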